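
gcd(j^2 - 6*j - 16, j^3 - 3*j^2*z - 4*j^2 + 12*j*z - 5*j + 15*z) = 1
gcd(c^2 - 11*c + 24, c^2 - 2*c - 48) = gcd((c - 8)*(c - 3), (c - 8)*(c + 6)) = c - 8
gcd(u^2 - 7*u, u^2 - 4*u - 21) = u - 7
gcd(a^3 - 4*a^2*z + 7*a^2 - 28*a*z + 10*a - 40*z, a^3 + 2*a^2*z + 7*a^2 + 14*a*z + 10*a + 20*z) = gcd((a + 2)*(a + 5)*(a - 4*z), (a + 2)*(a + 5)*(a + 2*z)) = a^2 + 7*a + 10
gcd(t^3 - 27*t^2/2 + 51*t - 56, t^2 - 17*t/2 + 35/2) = t - 7/2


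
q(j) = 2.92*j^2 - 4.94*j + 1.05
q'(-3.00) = -22.46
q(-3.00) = 42.15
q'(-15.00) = -92.54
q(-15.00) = 732.15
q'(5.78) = 28.82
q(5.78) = 70.05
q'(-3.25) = -23.92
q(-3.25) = 47.95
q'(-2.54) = -19.77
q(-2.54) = 32.44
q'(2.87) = 11.82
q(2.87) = 10.92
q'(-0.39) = -7.22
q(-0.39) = 3.42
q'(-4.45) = -30.93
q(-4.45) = 80.86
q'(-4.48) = -31.10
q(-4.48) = 81.79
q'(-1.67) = -14.69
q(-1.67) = 17.44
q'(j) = 5.84*j - 4.94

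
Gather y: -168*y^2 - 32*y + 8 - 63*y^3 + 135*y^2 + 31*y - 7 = -63*y^3 - 33*y^2 - y + 1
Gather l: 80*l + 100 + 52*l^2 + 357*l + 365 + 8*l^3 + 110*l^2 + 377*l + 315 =8*l^3 + 162*l^2 + 814*l + 780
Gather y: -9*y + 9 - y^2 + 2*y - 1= -y^2 - 7*y + 8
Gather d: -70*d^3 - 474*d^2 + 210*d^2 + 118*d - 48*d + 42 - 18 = -70*d^3 - 264*d^2 + 70*d + 24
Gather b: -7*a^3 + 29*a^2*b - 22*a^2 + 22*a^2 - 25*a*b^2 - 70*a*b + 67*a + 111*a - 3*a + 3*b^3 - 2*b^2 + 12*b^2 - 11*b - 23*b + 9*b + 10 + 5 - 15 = -7*a^3 + 175*a + 3*b^3 + b^2*(10 - 25*a) + b*(29*a^2 - 70*a - 25)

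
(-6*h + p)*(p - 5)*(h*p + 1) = -6*h^2*p^2 + 30*h^2*p + h*p^3 - 5*h*p^2 - 6*h*p + 30*h + p^2 - 5*p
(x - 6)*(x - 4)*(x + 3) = x^3 - 7*x^2 - 6*x + 72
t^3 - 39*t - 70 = (t - 7)*(t + 2)*(t + 5)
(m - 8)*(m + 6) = m^2 - 2*m - 48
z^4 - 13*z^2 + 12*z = z*(z - 3)*(z - 1)*(z + 4)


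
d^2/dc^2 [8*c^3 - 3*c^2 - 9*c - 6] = 48*c - 6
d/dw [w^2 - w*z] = 2*w - z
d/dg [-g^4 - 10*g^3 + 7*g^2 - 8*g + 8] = -4*g^3 - 30*g^2 + 14*g - 8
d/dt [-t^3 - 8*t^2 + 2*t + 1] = -3*t^2 - 16*t + 2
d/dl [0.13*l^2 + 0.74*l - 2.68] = 0.26*l + 0.74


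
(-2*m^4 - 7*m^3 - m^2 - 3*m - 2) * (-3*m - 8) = 6*m^5 + 37*m^4 + 59*m^3 + 17*m^2 + 30*m + 16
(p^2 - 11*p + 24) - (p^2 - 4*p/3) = 24 - 29*p/3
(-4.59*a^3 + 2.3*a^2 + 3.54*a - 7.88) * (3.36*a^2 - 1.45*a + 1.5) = -15.4224*a^5 + 14.3835*a^4 + 1.6744*a^3 - 28.1598*a^2 + 16.736*a - 11.82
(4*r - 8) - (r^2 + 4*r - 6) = -r^2 - 2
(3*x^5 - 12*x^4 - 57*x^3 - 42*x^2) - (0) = 3*x^5 - 12*x^4 - 57*x^3 - 42*x^2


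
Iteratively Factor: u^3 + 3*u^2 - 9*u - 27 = (u + 3)*(u^2 - 9) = (u - 3)*(u + 3)*(u + 3)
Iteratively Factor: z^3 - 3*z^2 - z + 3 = (z - 1)*(z^2 - 2*z - 3) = (z - 1)*(z + 1)*(z - 3)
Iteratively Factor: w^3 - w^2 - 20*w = (w - 5)*(w^2 + 4*w) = (w - 5)*(w + 4)*(w)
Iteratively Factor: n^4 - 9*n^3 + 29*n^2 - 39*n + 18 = (n - 3)*(n^3 - 6*n^2 + 11*n - 6) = (n - 3)*(n - 2)*(n^2 - 4*n + 3) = (n - 3)^2*(n - 2)*(n - 1)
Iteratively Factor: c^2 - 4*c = (c - 4)*(c)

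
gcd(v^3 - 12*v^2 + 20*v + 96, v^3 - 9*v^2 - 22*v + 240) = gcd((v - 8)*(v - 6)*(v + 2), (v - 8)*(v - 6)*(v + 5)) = v^2 - 14*v + 48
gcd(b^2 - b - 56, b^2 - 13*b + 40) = b - 8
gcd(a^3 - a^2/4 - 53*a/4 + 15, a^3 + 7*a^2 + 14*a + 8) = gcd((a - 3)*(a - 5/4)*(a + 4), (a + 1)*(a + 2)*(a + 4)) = a + 4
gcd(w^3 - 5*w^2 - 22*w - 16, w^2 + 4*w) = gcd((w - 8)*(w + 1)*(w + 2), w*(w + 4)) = 1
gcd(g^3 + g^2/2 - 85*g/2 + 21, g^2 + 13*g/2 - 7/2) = g^2 + 13*g/2 - 7/2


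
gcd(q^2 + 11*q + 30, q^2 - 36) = q + 6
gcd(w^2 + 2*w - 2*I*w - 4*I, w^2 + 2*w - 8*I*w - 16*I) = w + 2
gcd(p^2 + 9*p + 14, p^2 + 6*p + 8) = p + 2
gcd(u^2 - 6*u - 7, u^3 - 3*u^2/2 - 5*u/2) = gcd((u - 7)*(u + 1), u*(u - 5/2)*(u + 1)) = u + 1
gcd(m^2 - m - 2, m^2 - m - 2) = m^2 - m - 2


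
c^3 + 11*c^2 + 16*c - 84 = (c - 2)*(c + 6)*(c + 7)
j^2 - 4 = (j - 2)*(j + 2)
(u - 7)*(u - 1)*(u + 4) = u^3 - 4*u^2 - 25*u + 28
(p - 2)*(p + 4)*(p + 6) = p^3 + 8*p^2 + 4*p - 48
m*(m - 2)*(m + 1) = m^3 - m^2 - 2*m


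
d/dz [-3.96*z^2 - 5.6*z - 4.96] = -7.92*z - 5.6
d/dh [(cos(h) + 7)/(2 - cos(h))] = -9*sin(h)/(cos(h) - 2)^2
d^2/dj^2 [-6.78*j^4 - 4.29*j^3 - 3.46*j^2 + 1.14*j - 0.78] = -81.36*j^2 - 25.74*j - 6.92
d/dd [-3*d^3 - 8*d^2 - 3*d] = -9*d^2 - 16*d - 3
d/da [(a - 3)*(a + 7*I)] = 2*a - 3 + 7*I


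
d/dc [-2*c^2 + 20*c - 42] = 20 - 4*c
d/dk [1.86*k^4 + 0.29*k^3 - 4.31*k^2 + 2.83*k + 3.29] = 7.44*k^3 + 0.87*k^2 - 8.62*k + 2.83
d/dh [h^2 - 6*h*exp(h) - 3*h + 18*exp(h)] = -6*h*exp(h) + 2*h + 12*exp(h) - 3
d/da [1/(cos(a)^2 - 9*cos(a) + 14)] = (2*cos(a) - 9)*sin(a)/(cos(a)^2 - 9*cos(a) + 14)^2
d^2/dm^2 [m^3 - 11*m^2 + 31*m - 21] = 6*m - 22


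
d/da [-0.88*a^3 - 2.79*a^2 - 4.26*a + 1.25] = -2.64*a^2 - 5.58*a - 4.26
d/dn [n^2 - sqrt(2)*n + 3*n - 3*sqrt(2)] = 2*n - sqrt(2) + 3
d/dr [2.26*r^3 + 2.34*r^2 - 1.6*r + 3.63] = 6.78*r^2 + 4.68*r - 1.6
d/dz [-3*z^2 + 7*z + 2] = 7 - 6*z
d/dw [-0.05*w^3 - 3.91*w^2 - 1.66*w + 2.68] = -0.15*w^2 - 7.82*w - 1.66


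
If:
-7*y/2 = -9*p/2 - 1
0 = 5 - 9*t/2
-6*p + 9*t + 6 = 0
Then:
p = 8/3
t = 10/9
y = 26/7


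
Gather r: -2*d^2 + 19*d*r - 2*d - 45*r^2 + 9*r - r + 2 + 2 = -2*d^2 - 2*d - 45*r^2 + r*(19*d + 8) + 4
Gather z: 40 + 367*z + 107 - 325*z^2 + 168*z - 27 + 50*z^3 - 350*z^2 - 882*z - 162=50*z^3 - 675*z^2 - 347*z - 42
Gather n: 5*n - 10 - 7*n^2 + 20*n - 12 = -7*n^2 + 25*n - 22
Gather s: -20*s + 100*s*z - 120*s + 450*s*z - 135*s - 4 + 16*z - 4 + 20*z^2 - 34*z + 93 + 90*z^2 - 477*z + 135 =s*(550*z - 275) + 110*z^2 - 495*z + 220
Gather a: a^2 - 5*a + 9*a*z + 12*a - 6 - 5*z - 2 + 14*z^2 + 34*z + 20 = a^2 + a*(9*z + 7) + 14*z^2 + 29*z + 12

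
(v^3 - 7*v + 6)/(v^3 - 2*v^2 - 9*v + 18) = (v - 1)/(v - 3)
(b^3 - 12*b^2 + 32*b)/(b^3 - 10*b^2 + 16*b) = (b - 4)/(b - 2)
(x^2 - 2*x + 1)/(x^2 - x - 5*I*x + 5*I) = (x - 1)/(x - 5*I)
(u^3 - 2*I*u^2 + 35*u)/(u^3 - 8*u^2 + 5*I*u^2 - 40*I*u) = (u - 7*I)/(u - 8)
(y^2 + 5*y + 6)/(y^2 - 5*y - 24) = (y + 2)/(y - 8)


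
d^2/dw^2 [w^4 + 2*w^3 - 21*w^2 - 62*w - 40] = 12*w^2 + 12*w - 42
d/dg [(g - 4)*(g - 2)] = 2*g - 6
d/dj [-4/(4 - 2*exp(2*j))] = -4*exp(2*j)/(exp(2*j) - 2)^2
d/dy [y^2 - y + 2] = 2*y - 1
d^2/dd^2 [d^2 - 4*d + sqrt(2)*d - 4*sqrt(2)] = 2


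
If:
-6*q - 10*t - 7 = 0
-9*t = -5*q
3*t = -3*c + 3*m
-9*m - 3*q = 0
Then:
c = 7/13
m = 21/104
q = -63/104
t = -35/104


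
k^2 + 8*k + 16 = (k + 4)^2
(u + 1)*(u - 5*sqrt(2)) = u^2 - 5*sqrt(2)*u + u - 5*sqrt(2)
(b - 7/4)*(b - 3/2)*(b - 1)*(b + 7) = b^4 + 11*b^3/4 - 191*b^2/8 + 77*b/2 - 147/8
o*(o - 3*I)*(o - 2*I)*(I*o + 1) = I*o^4 + 6*o^3 - 11*I*o^2 - 6*o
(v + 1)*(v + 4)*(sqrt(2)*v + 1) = sqrt(2)*v^3 + v^2 + 5*sqrt(2)*v^2 + 5*v + 4*sqrt(2)*v + 4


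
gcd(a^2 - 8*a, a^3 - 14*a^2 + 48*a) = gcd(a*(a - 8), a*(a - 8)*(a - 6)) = a^2 - 8*a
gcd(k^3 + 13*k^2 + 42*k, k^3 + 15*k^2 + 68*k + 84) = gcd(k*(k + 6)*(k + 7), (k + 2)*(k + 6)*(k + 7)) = k^2 + 13*k + 42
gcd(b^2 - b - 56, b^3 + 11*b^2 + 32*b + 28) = b + 7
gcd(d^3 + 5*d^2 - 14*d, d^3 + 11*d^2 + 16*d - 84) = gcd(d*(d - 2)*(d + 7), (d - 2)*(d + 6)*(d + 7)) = d^2 + 5*d - 14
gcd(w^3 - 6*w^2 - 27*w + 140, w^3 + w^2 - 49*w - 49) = w - 7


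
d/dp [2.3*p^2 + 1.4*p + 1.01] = 4.6*p + 1.4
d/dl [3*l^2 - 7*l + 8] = 6*l - 7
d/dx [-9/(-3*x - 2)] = -27/(3*x + 2)^2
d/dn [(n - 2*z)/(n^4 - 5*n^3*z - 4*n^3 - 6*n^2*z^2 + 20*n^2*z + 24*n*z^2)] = (n*(n^3 - 5*n^2*z - 4*n^2 - 6*n*z^2 + 20*n*z + 24*z^2) - (n - 2*z)*(4*n^3 - 15*n^2*z - 12*n^2 - 12*n*z^2 + 40*n*z + 24*z^2))/(n^2*(n^3 - 5*n^2*z - 4*n^2 - 6*n*z^2 + 20*n*z + 24*z^2)^2)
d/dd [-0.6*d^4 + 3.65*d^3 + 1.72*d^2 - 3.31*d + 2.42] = -2.4*d^3 + 10.95*d^2 + 3.44*d - 3.31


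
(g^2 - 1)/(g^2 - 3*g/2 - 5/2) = 2*(g - 1)/(2*g - 5)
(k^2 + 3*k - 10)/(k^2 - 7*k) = (k^2 + 3*k - 10)/(k*(k - 7))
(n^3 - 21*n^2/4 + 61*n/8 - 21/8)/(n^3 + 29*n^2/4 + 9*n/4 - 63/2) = (2*n^2 - 7*n + 3)/(2*(n^2 + 9*n + 18))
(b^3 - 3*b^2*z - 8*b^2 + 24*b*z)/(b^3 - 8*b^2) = (b - 3*z)/b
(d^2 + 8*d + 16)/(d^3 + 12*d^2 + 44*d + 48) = (d + 4)/(d^2 + 8*d + 12)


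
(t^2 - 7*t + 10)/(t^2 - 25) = (t - 2)/(t + 5)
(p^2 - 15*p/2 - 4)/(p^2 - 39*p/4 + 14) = 2*(2*p + 1)/(4*p - 7)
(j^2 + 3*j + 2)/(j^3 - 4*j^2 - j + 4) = (j + 2)/(j^2 - 5*j + 4)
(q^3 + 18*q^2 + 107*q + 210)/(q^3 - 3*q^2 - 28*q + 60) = (q^2 + 13*q + 42)/(q^2 - 8*q + 12)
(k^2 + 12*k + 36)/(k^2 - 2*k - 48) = (k + 6)/(k - 8)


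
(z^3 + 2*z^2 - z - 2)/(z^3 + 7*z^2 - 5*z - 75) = (z^3 + 2*z^2 - z - 2)/(z^3 + 7*z^2 - 5*z - 75)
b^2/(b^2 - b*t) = b/(b - t)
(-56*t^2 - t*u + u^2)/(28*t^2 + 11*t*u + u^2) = (-8*t + u)/(4*t + u)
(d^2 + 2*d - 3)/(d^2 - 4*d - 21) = (d - 1)/(d - 7)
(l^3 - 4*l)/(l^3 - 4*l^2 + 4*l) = (l + 2)/(l - 2)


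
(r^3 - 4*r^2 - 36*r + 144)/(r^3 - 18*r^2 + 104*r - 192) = (r + 6)/(r - 8)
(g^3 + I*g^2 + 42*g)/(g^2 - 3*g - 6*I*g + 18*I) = g*(g + 7*I)/(g - 3)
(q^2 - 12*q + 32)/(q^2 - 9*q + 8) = (q - 4)/(q - 1)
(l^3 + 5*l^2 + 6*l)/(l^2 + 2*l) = l + 3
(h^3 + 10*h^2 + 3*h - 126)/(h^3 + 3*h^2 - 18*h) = (h + 7)/h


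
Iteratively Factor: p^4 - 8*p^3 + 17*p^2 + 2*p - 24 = (p - 3)*(p^3 - 5*p^2 + 2*p + 8) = (p - 3)*(p - 2)*(p^2 - 3*p - 4) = (p - 4)*(p - 3)*(p - 2)*(p + 1)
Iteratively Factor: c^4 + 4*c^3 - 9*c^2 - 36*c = (c - 3)*(c^3 + 7*c^2 + 12*c) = c*(c - 3)*(c^2 + 7*c + 12) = c*(c - 3)*(c + 4)*(c + 3)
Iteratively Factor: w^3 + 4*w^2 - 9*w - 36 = (w + 4)*(w^2 - 9) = (w + 3)*(w + 4)*(w - 3)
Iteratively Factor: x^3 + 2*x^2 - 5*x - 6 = (x + 1)*(x^2 + x - 6) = (x - 2)*(x + 1)*(x + 3)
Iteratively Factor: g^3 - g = (g + 1)*(g^2 - g) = (g - 1)*(g + 1)*(g)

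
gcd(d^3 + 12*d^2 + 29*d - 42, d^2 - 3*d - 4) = 1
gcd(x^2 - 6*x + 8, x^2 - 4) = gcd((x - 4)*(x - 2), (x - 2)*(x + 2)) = x - 2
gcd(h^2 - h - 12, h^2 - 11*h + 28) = h - 4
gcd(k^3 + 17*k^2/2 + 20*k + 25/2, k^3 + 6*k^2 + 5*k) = k^2 + 6*k + 5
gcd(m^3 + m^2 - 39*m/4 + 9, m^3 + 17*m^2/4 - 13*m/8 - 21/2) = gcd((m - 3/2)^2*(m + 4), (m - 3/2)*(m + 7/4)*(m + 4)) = m^2 + 5*m/2 - 6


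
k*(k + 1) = k^2 + k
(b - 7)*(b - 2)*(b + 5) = b^3 - 4*b^2 - 31*b + 70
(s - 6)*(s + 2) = s^2 - 4*s - 12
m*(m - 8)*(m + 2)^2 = m^4 - 4*m^3 - 28*m^2 - 32*m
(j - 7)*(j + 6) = j^2 - j - 42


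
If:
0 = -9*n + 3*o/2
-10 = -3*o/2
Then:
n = 10/9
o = 20/3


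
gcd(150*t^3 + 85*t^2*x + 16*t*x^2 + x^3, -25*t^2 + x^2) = 5*t + x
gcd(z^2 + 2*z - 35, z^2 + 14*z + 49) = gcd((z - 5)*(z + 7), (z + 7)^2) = z + 7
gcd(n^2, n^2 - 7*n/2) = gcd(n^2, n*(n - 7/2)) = n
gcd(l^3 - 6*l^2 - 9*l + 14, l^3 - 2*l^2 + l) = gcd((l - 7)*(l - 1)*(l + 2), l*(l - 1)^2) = l - 1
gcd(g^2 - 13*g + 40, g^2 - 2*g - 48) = g - 8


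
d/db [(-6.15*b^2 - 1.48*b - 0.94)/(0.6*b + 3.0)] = (-3.69*b^2 - 36.9*b - 3.876)/(0.36*b^2 + 3.6*b + 9.0)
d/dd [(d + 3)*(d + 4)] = 2*d + 7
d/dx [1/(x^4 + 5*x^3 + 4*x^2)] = (-4*x^2 - 15*x - 8)/(x^3*(x^2 + 5*x + 4)^2)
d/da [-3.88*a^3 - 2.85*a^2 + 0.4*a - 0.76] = -11.64*a^2 - 5.7*a + 0.4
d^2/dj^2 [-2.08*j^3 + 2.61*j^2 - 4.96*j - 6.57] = 5.22 - 12.48*j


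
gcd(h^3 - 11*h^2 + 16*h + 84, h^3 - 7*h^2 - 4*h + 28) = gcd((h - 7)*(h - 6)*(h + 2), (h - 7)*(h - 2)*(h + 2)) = h^2 - 5*h - 14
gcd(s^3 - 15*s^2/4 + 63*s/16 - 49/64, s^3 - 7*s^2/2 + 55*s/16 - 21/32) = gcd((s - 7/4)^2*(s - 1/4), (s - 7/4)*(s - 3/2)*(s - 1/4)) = s^2 - 2*s + 7/16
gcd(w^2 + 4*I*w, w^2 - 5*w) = w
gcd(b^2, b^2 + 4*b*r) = b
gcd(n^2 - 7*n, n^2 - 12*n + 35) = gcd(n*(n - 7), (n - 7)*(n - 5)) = n - 7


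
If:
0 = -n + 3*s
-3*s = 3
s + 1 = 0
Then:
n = -3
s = -1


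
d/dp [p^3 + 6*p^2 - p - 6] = 3*p^2 + 12*p - 1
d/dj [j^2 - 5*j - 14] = 2*j - 5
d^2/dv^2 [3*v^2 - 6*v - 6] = 6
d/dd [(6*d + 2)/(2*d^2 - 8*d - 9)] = 2*(6*d^2 - 24*d - 4*(d - 2)*(3*d + 1) - 27)/(-2*d^2 + 8*d + 9)^2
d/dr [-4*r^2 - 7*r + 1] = -8*r - 7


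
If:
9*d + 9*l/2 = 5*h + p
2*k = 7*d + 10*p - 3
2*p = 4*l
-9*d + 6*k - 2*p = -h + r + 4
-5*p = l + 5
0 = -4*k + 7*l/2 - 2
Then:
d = 453/308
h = 3727/1540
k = -79/88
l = -5/11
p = -10/11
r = -28313/1540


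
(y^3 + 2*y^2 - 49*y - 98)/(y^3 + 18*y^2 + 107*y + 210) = (y^2 - 5*y - 14)/(y^2 + 11*y + 30)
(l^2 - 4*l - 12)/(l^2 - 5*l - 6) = (l + 2)/(l + 1)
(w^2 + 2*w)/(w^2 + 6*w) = (w + 2)/(w + 6)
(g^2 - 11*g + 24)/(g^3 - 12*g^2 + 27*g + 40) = (g - 3)/(g^2 - 4*g - 5)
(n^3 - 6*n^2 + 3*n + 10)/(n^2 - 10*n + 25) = (n^2 - n - 2)/(n - 5)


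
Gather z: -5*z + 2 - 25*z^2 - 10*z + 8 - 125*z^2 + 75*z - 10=-150*z^2 + 60*z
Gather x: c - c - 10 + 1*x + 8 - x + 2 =0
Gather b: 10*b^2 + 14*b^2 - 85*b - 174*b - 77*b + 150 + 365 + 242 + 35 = 24*b^2 - 336*b + 792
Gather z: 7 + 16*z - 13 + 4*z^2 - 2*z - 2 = 4*z^2 + 14*z - 8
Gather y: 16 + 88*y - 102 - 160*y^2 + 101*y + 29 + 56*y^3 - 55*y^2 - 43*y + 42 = 56*y^3 - 215*y^2 + 146*y - 15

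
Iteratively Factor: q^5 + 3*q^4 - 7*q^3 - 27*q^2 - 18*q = (q + 3)*(q^4 - 7*q^2 - 6*q) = q*(q + 3)*(q^3 - 7*q - 6) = q*(q - 3)*(q + 3)*(q^2 + 3*q + 2) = q*(q - 3)*(q + 1)*(q + 3)*(q + 2)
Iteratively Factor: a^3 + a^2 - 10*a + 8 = (a - 2)*(a^2 + 3*a - 4) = (a - 2)*(a - 1)*(a + 4)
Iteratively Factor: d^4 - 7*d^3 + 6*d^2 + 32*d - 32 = (d - 4)*(d^3 - 3*d^2 - 6*d + 8) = (d - 4)*(d + 2)*(d^2 - 5*d + 4) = (d - 4)^2*(d + 2)*(d - 1)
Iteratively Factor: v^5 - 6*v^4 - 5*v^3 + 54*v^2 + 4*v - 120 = (v + 2)*(v^4 - 8*v^3 + 11*v^2 + 32*v - 60) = (v - 2)*(v + 2)*(v^3 - 6*v^2 - v + 30) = (v - 2)*(v + 2)^2*(v^2 - 8*v + 15) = (v - 5)*(v - 2)*(v + 2)^2*(v - 3)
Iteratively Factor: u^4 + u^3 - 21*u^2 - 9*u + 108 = (u + 4)*(u^3 - 3*u^2 - 9*u + 27) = (u + 3)*(u + 4)*(u^2 - 6*u + 9) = (u - 3)*(u + 3)*(u + 4)*(u - 3)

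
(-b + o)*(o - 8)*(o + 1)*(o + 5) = -b*o^3 + 2*b*o^2 + 43*b*o + 40*b + o^4 - 2*o^3 - 43*o^2 - 40*o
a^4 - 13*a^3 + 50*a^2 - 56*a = a*(a - 7)*(a - 4)*(a - 2)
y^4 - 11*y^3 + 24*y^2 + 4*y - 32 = (y - 8)*(y - 2)^2*(y + 1)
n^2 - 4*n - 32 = (n - 8)*(n + 4)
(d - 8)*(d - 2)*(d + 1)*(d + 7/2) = d^4 - 11*d^3/2 - 51*d^2/2 + 37*d + 56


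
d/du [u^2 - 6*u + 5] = 2*u - 6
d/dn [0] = 0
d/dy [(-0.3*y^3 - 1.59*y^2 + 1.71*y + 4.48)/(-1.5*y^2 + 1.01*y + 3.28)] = (0.45*y^4 - 0.606*y^3 - 1.9929*y^2 + 3.0096*y + 1.084)/(2.25*y^4 - 3.03*y^3 - 8.8199*y^2 + 6.6256*y + 10.7584)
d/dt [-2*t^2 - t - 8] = -4*t - 1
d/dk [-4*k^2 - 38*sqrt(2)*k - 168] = -8*k - 38*sqrt(2)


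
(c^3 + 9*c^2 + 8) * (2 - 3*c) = -3*c^4 - 25*c^3 + 18*c^2 - 24*c + 16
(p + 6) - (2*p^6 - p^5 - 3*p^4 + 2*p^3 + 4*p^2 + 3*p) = -2*p^6 + p^5 + 3*p^4 - 2*p^3 - 4*p^2 - 2*p + 6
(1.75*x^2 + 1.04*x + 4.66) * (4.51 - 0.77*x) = -1.3475*x^3 + 7.0917*x^2 + 1.1022*x + 21.0166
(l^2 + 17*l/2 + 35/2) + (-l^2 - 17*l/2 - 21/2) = 7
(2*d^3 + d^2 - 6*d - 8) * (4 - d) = -2*d^4 + 7*d^3 + 10*d^2 - 16*d - 32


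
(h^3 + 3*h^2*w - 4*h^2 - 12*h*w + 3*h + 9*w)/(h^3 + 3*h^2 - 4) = (h^2 + 3*h*w - 3*h - 9*w)/(h^2 + 4*h + 4)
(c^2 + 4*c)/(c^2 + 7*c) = (c + 4)/(c + 7)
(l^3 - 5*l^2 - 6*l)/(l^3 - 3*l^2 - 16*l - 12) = l/(l + 2)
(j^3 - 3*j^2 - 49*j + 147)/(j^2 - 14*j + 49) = (j^2 + 4*j - 21)/(j - 7)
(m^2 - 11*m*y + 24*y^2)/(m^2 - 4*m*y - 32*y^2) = (m - 3*y)/(m + 4*y)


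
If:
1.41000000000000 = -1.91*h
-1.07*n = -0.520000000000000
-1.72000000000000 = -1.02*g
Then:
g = 1.69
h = -0.74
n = 0.49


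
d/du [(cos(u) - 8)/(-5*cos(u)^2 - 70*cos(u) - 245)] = (23 - cos(u))*sin(u)/(5*(cos(u) + 7)^3)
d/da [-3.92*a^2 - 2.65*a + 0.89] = -7.84*a - 2.65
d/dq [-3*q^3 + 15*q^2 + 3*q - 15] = -9*q^2 + 30*q + 3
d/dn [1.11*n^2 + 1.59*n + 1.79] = 2.22*n + 1.59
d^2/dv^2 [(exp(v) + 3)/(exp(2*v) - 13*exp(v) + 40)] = (exp(4*v) + 25*exp(3*v) - 357*exp(2*v) + 547*exp(v) + 3160)*exp(v)/(exp(6*v) - 39*exp(5*v) + 627*exp(4*v) - 5317*exp(3*v) + 25080*exp(2*v) - 62400*exp(v) + 64000)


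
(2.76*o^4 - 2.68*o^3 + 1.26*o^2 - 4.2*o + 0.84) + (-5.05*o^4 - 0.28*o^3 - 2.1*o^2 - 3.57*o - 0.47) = -2.29*o^4 - 2.96*o^3 - 0.84*o^2 - 7.77*o + 0.37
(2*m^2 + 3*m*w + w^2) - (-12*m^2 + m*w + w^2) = 14*m^2 + 2*m*w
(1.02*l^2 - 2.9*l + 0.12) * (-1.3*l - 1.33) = -1.326*l^3 + 2.4134*l^2 + 3.701*l - 0.1596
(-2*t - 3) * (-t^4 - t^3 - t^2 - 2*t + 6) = 2*t^5 + 5*t^4 + 5*t^3 + 7*t^2 - 6*t - 18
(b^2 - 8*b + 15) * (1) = b^2 - 8*b + 15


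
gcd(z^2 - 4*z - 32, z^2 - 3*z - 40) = z - 8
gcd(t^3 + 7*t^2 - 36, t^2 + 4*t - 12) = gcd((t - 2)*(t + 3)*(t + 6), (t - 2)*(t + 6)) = t^2 + 4*t - 12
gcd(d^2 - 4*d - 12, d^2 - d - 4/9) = 1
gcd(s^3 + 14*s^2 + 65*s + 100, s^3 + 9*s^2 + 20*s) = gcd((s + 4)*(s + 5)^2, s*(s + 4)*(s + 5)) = s^2 + 9*s + 20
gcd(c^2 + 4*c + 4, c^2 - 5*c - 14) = c + 2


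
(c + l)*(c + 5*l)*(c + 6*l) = c^3 + 12*c^2*l + 41*c*l^2 + 30*l^3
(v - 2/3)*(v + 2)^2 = v^3 + 10*v^2/3 + 4*v/3 - 8/3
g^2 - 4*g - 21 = (g - 7)*(g + 3)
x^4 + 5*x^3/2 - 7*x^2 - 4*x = x*(x - 2)*(x + 1/2)*(x + 4)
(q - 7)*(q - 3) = q^2 - 10*q + 21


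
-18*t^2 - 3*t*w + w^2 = (-6*t + w)*(3*t + w)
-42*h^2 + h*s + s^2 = (-6*h + s)*(7*h + s)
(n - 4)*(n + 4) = n^2 - 16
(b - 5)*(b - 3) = b^2 - 8*b + 15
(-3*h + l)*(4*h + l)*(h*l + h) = -12*h^3*l - 12*h^3 + h^2*l^2 + h^2*l + h*l^3 + h*l^2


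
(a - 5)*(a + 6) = a^2 + a - 30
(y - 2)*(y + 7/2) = y^2 + 3*y/2 - 7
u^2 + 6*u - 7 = (u - 1)*(u + 7)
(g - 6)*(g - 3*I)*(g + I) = g^3 - 6*g^2 - 2*I*g^2 + 3*g + 12*I*g - 18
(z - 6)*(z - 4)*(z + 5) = z^3 - 5*z^2 - 26*z + 120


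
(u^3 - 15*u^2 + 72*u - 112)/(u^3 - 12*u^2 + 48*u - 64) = (u - 7)/(u - 4)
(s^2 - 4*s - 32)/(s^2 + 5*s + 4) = (s - 8)/(s + 1)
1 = 1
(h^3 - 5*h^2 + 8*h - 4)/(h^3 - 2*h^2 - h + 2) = (h - 2)/(h + 1)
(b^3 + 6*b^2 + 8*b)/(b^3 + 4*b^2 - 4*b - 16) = b/(b - 2)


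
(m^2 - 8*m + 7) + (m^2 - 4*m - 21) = 2*m^2 - 12*m - 14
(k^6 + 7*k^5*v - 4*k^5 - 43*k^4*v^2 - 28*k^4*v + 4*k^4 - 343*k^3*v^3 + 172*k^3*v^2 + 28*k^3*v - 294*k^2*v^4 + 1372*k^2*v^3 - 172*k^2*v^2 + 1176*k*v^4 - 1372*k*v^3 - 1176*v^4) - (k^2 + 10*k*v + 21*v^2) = k^6 + 7*k^5*v - 4*k^5 - 43*k^4*v^2 - 28*k^4*v + 4*k^4 - 343*k^3*v^3 + 172*k^3*v^2 + 28*k^3*v - 294*k^2*v^4 + 1372*k^2*v^3 - 172*k^2*v^2 - k^2 + 1176*k*v^4 - 1372*k*v^3 - 10*k*v - 1176*v^4 - 21*v^2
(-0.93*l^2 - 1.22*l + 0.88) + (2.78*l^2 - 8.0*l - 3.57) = 1.85*l^2 - 9.22*l - 2.69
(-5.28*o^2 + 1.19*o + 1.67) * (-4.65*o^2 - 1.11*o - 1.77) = 24.552*o^4 + 0.327300000000001*o^3 + 0.2592*o^2 - 3.96*o - 2.9559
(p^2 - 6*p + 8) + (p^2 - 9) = 2*p^2 - 6*p - 1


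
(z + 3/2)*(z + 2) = z^2 + 7*z/2 + 3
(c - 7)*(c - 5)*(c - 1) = c^3 - 13*c^2 + 47*c - 35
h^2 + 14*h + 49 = (h + 7)^2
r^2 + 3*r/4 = r*(r + 3/4)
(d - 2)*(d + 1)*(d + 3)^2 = d^4 + 5*d^3 + d^2 - 21*d - 18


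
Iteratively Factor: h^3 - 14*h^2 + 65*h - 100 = (h - 4)*(h^2 - 10*h + 25) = (h - 5)*(h - 4)*(h - 5)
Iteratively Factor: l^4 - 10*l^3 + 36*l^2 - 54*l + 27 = (l - 1)*(l^3 - 9*l^2 + 27*l - 27) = (l - 3)*(l - 1)*(l^2 - 6*l + 9) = (l - 3)^2*(l - 1)*(l - 3)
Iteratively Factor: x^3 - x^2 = (x - 1)*(x^2) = x*(x - 1)*(x)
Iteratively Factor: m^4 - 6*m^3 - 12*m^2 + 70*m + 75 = (m + 3)*(m^3 - 9*m^2 + 15*m + 25) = (m - 5)*(m + 3)*(m^2 - 4*m - 5) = (m - 5)^2*(m + 3)*(m + 1)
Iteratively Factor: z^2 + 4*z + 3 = (z + 1)*(z + 3)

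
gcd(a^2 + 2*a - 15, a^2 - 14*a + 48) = 1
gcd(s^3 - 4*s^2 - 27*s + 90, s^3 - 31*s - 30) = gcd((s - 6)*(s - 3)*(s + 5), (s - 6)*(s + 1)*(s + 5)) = s^2 - s - 30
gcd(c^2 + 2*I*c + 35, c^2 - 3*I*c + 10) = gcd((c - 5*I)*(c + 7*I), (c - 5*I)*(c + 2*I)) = c - 5*I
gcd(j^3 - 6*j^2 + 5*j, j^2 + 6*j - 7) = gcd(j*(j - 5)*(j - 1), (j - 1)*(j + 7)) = j - 1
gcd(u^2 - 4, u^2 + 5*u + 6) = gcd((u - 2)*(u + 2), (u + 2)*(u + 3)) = u + 2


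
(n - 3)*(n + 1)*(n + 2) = n^3 - 7*n - 6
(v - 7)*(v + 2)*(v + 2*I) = v^3 - 5*v^2 + 2*I*v^2 - 14*v - 10*I*v - 28*I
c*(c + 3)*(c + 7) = c^3 + 10*c^2 + 21*c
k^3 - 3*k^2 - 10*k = k*(k - 5)*(k + 2)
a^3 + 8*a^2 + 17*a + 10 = (a + 1)*(a + 2)*(a + 5)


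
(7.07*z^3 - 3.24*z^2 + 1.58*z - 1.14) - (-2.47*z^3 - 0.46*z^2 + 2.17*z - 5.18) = 9.54*z^3 - 2.78*z^2 - 0.59*z + 4.04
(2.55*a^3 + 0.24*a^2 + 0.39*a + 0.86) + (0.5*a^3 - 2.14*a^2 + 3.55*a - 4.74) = 3.05*a^3 - 1.9*a^2 + 3.94*a - 3.88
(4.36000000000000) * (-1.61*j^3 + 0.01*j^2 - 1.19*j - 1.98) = -7.0196*j^3 + 0.0436*j^2 - 5.1884*j - 8.6328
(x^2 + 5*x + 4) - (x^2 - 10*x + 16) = 15*x - 12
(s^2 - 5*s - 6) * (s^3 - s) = s^5 - 5*s^4 - 7*s^3 + 5*s^2 + 6*s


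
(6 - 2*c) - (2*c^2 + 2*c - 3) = -2*c^2 - 4*c + 9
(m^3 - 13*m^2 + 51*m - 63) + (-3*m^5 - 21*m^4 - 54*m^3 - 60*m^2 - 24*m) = -3*m^5 - 21*m^4 - 53*m^3 - 73*m^2 + 27*m - 63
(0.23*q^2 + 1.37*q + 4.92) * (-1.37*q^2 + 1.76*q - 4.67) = -0.3151*q^4 - 1.4721*q^3 - 5.4033*q^2 + 2.2613*q - 22.9764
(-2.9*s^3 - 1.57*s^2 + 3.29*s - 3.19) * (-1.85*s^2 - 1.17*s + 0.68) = 5.365*s^5 + 6.2975*s^4 - 6.2216*s^3 + 0.9846*s^2 + 5.9695*s - 2.1692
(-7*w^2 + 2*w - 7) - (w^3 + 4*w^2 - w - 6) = -w^3 - 11*w^2 + 3*w - 1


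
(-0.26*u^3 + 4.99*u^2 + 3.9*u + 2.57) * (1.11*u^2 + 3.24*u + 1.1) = -0.2886*u^5 + 4.6965*u^4 + 20.2106*u^3 + 20.9777*u^2 + 12.6168*u + 2.827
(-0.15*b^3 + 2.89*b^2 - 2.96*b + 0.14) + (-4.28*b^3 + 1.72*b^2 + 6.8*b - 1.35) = -4.43*b^3 + 4.61*b^2 + 3.84*b - 1.21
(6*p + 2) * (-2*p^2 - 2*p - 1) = -12*p^3 - 16*p^2 - 10*p - 2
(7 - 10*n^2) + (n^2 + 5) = 12 - 9*n^2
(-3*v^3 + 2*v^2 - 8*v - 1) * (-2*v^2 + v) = 6*v^5 - 7*v^4 + 18*v^3 - 6*v^2 - v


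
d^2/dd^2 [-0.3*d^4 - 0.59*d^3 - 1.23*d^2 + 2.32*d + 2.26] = -3.6*d^2 - 3.54*d - 2.46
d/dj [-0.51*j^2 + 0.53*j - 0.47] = 0.53 - 1.02*j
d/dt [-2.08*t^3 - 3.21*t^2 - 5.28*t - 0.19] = -6.24*t^2 - 6.42*t - 5.28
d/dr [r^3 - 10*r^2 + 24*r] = 3*r^2 - 20*r + 24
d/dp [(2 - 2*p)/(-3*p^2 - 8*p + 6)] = 2*(-3*p^2 + 6*p + 2)/(9*p^4 + 48*p^3 + 28*p^2 - 96*p + 36)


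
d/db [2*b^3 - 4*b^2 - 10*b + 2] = 6*b^2 - 8*b - 10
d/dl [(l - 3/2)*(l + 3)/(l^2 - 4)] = (-3*l^2/2 + l - 6)/(l^4 - 8*l^2 + 16)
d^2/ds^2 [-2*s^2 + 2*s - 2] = -4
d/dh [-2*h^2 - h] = -4*h - 1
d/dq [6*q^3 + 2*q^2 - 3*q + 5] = 18*q^2 + 4*q - 3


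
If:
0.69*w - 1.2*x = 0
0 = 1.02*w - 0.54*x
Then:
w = 0.00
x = 0.00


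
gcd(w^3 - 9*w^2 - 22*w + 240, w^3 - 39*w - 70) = w + 5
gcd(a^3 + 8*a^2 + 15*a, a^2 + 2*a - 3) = a + 3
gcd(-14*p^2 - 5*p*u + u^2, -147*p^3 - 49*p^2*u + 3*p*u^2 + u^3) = 7*p - u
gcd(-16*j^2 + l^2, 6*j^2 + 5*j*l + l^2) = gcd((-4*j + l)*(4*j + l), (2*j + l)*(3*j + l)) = 1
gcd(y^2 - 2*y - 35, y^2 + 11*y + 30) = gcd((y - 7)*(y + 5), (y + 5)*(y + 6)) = y + 5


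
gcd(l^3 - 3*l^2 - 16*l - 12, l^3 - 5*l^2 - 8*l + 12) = l^2 - 4*l - 12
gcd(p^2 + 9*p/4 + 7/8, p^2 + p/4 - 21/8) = p + 7/4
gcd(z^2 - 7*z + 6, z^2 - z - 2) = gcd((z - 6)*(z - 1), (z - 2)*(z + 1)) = 1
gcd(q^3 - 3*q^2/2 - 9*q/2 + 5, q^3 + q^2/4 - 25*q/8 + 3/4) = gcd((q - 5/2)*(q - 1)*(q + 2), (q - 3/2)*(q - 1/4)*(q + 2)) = q + 2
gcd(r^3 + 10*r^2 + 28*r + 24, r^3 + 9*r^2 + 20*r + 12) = r^2 + 8*r + 12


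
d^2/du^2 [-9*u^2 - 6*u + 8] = -18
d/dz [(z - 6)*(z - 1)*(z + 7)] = 3*z^2 - 43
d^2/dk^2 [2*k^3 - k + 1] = 12*k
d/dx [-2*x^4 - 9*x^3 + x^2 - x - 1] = -8*x^3 - 27*x^2 + 2*x - 1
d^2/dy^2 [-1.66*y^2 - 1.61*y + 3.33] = -3.32000000000000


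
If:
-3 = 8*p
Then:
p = -3/8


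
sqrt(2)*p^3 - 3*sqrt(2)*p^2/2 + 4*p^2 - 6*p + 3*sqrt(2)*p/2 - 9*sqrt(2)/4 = (p - 3/2)*(p + 3*sqrt(2)/2)*(sqrt(2)*p + 1)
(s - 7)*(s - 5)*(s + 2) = s^3 - 10*s^2 + 11*s + 70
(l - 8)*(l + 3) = l^2 - 5*l - 24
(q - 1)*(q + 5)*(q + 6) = q^3 + 10*q^2 + 19*q - 30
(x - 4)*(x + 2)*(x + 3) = x^3 + x^2 - 14*x - 24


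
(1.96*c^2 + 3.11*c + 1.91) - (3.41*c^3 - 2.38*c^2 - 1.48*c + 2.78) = -3.41*c^3 + 4.34*c^2 + 4.59*c - 0.87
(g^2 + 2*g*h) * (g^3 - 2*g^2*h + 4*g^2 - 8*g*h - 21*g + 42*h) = g^5 + 4*g^4 - 4*g^3*h^2 - 21*g^3 - 16*g^2*h^2 + 84*g*h^2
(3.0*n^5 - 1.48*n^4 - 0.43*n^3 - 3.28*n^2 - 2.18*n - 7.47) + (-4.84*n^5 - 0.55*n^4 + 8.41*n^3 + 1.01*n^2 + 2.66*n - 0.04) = -1.84*n^5 - 2.03*n^4 + 7.98*n^3 - 2.27*n^2 + 0.48*n - 7.51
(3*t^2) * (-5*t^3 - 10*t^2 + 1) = -15*t^5 - 30*t^4 + 3*t^2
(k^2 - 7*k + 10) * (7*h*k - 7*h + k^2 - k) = 7*h*k^3 - 56*h*k^2 + 119*h*k - 70*h + k^4 - 8*k^3 + 17*k^2 - 10*k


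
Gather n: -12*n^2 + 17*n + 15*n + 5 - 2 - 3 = -12*n^2 + 32*n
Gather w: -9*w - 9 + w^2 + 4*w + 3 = w^2 - 5*w - 6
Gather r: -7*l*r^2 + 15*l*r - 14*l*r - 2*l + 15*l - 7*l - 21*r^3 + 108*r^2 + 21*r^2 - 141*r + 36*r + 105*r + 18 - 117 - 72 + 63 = l*r + 6*l - 21*r^3 + r^2*(129 - 7*l) - 108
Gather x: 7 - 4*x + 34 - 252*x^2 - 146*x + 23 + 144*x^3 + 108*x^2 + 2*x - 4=144*x^3 - 144*x^2 - 148*x + 60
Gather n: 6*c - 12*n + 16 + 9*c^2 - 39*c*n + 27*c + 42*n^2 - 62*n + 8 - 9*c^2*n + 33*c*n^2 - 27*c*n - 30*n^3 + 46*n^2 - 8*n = 9*c^2 + 33*c - 30*n^3 + n^2*(33*c + 88) + n*(-9*c^2 - 66*c - 82) + 24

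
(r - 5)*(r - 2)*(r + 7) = r^3 - 39*r + 70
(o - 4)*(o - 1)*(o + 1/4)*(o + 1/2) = o^4 - 17*o^3/4 + 3*o^2/8 + 19*o/8 + 1/2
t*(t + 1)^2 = t^3 + 2*t^2 + t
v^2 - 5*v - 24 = (v - 8)*(v + 3)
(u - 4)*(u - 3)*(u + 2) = u^3 - 5*u^2 - 2*u + 24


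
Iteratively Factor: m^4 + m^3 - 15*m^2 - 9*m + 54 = (m + 3)*(m^3 - 2*m^2 - 9*m + 18) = (m - 2)*(m + 3)*(m^2 - 9) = (m - 2)*(m + 3)^2*(m - 3)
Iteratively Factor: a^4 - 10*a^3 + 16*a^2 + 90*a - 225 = (a + 3)*(a^3 - 13*a^2 + 55*a - 75) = (a - 5)*(a + 3)*(a^2 - 8*a + 15) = (a - 5)^2*(a + 3)*(a - 3)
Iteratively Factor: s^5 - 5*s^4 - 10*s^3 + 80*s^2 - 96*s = (s)*(s^4 - 5*s^3 - 10*s^2 + 80*s - 96) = s*(s - 2)*(s^3 - 3*s^2 - 16*s + 48) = s*(s - 3)*(s - 2)*(s^2 - 16) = s*(s - 4)*(s - 3)*(s - 2)*(s + 4)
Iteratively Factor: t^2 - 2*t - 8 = (t - 4)*(t + 2)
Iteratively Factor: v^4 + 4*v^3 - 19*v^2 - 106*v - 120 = (v - 5)*(v^3 + 9*v^2 + 26*v + 24) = (v - 5)*(v + 3)*(v^2 + 6*v + 8) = (v - 5)*(v + 2)*(v + 3)*(v + 4)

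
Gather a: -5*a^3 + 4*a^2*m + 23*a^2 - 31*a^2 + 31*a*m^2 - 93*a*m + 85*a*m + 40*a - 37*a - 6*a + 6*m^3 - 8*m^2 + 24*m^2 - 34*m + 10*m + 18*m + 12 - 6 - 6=-5*a^3 + a^2*(4*m - 8) + a*(31*m^2 - 8*m - 3) + 6*m^3 + 16*m^2 - 6*m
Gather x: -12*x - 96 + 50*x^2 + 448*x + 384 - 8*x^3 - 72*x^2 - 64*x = -8*x^3 - 22*x^2 + 372*x + 288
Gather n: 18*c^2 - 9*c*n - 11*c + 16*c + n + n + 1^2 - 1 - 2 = 18*c^2 + 5*c + n*(2 - 9*c) - 2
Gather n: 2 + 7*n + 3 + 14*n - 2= 21*n + 3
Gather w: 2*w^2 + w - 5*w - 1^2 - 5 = 2*w^2 - 4*w - 6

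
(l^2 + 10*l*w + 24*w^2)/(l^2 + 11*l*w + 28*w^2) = (l + 6*w)/(l + 7*w)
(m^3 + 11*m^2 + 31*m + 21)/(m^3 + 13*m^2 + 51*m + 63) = (m + 1)/(m + 3)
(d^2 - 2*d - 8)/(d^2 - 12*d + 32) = (d + 2)/(d - 8)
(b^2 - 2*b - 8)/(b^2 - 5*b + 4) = (b + 2)/(b - 1)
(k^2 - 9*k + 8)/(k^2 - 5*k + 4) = (k - 8)/(k - 4)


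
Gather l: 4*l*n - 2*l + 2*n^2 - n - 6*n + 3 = l*(4*n - 2) + 2*n^2 - 7*n + 3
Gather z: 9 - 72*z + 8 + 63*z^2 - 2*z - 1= 63*z^2 - 74*z + 16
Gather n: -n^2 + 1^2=1 - n^2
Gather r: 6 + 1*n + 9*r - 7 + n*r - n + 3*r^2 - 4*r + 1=3*r^2 + r*(n + 5)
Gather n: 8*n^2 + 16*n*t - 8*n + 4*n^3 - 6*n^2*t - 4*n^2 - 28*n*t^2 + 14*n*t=4*n^3 + n^2*(4 - 6*t) + n*(-28*t^2 + 30*t - 8)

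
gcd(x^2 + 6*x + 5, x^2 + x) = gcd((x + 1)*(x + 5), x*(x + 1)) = x + 1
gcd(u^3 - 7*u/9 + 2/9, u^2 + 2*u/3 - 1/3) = u^2 + 2*u/3 - 1/3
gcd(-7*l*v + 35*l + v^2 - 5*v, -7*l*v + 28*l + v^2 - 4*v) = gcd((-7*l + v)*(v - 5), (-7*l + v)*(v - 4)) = -7*l + v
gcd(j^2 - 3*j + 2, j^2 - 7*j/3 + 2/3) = j - 2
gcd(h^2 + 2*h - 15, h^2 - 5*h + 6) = h - 3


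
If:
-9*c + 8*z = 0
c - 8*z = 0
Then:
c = 0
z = 0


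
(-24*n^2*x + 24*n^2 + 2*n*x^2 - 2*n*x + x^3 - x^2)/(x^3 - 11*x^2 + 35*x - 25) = (-24*n^2 + 2*n*x + x^2)/(x^2 - 10*x + 25)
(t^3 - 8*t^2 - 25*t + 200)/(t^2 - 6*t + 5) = (t^2 - 3*t - 40)/(t - 1)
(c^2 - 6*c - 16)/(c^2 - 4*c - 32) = (c + 2)/(c + 4)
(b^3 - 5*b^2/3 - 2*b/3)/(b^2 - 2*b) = b + 1/3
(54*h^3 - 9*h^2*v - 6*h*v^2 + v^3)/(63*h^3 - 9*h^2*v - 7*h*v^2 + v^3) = (-6*h + v)/(-7*h + v)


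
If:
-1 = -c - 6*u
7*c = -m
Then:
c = 1 - 6*u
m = 42*u - 7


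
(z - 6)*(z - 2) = z^2 - 8*z + 12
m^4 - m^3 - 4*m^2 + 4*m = m*(m - 2)*(m - 1)*(m + 2)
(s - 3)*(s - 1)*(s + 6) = s^3 + 2*s^2 - 21*s + 18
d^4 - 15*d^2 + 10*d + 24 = (d - 3)*(d - 2)*(d + 1)*(d + 4)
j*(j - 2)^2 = j^3 - 4*j^2 + 4*j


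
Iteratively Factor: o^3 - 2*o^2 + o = (o - 1)*(o^2 - o) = (o - 1)^2*(o)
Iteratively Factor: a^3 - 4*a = (a + 2)*(a^2 - 2*a) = a*(a + 2)*(a - 2)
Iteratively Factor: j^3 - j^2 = (j)*(j^2 - j) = j*(j - 1)*(j)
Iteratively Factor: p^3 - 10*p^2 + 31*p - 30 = (p - 3)*(p^2 - 7*p + 10) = (p - 5)*(p - 3)*(p - 2)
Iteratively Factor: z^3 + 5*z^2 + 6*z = (z)*(z^2 + 5*z + 6) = z*(z + 2)*(z + 3)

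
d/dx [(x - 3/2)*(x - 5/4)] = 2*x - 11/4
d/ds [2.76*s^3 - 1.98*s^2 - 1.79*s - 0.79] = 8.28*s^2 - 3.96*s - 1.79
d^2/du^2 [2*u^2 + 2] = 4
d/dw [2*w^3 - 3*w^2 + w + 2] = 6*w^2 - 6*w + 1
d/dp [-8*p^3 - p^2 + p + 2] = -24*p^2 - 2*p + 1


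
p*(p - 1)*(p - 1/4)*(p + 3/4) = p^4 - p^3/2 - 11*p^2/16 + 3*p/16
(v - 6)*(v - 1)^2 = v^3 - 8*v^2 + 13*v - 6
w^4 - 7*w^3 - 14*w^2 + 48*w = w*(w - 8)*(w - 2)*(w + 3)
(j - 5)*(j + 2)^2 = j^3 - j^2 - 16*j - 20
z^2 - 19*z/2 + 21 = (z - 6)*(z - 7/2)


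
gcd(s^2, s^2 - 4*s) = s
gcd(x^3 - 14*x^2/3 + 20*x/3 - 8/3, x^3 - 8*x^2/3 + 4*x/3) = x^2 - 8*x/3 + 4/3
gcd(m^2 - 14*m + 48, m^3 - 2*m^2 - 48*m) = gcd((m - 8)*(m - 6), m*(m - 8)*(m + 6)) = m - 8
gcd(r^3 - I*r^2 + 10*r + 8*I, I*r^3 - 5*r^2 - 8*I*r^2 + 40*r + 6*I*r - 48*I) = 1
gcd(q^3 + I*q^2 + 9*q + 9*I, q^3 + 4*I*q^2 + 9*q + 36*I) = q^2 + 9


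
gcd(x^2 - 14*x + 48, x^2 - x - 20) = 1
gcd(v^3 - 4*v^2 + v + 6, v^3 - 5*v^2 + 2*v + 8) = v^2 - v - 2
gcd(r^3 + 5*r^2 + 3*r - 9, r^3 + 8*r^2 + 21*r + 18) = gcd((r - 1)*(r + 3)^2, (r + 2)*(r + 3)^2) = r^2 + 6*r + 9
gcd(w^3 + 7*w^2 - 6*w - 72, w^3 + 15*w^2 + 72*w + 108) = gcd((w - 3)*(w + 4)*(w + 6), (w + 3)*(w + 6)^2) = w + 6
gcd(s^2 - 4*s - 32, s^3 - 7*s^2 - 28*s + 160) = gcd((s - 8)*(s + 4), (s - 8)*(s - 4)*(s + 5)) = s - 8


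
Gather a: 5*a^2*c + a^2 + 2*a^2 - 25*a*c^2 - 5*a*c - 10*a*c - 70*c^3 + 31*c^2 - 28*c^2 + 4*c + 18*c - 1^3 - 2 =a^2*(5*c + 3) + a*(-25*c^2 - 15*c) - 70*c^3 + 3*c^2 + 22*c - 3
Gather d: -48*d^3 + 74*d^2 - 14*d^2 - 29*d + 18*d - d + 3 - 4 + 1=-48*d^3 + 60*d^2 - 12*d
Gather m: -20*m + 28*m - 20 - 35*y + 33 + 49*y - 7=8*m + 14*y + 6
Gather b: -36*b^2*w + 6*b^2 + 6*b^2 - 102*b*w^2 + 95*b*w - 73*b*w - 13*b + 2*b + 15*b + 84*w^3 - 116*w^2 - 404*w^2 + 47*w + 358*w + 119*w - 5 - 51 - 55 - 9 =b^2*(12 - 36*w) + b*(-102*w^2 + 22*w + 4) + 84*w^3 - 520*w^2 + 524*w - 120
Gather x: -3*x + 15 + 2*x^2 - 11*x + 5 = 2*x^2 - 14*x + 20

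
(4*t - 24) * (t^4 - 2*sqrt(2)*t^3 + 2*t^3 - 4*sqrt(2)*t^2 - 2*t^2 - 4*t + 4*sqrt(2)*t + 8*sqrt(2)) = 4*t^5 - 16*t^4 - 8*sqrt(2)*t^4 - 56*t^3 + 32*sqrt(2)*t^3 + 32*t^2 + 112*sqrt(2)*t^2 - 64*sqrt(2)*t + 96*t - 192*sqrt(2)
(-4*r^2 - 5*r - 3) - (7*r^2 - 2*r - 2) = -11*r^2 - 3*r - 1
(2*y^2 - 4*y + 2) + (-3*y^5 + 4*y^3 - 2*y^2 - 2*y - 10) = -3*y^5 + 4*y^3 - 6*y - 8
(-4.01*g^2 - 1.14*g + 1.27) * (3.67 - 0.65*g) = 2.6065*g^3 - 13.9757*g^2 - 5.0093*g + 4.6609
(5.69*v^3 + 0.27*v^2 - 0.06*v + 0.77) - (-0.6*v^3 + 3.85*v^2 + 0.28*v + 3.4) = 6.29*v^3 - 3.58*v^2 - 0.34*v - 2.63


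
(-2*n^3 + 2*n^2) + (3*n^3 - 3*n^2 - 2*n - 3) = n^3 - n^2 - 2*n - 3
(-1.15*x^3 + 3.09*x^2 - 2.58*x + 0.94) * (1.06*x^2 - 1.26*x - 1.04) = -1.219*x^5 + 4.7244*x^4 - 5.4322*x^3 + 1.0336*x^2 + 1.4988*x - 0.9776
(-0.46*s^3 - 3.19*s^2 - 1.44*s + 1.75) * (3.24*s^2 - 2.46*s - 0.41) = -1.4904*s^5 - 9.204*s^4 + 3.3704*s^3 + 10.5203*s^2 - 3.7146*s - 0.7175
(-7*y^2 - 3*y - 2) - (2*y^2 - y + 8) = -9*y^2 - 2*y - 10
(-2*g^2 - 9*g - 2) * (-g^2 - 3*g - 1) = 2*g^4 + 15*g^3 + 31*g^2 + 15*g + 2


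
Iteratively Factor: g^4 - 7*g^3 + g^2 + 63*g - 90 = (g - 3)*(g^3 - 4*g^2 - 11*g + 30) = (g - 5)*(g - 3)*(g^2 + g - 6) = (g - 5)*(g - 3)*(g + 3)*(g - 2)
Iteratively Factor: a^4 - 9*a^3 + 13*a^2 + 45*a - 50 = (a - 5)*(a^3 - 4*a^2 - 7*a + 10) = (a - 5)^2*(a^2 + a - 2) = (a - 5)^2*(a + 2)*(a - 1)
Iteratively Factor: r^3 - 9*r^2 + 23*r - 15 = (r - 1)*(r^2 - 8*r + 15) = (r - 3)*(r - 1)*(r - 5)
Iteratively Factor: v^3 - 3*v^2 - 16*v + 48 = (v - 3)*(v^2 - 16) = (v - 3)*(v + 4)*(v - 4)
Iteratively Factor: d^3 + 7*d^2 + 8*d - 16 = (d + 4)*(d^2 + 3*d - 4) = (d - 1)*(d + 4)*(d + 4)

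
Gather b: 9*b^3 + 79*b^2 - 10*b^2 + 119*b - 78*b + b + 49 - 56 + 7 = 9*b^3 + 69*b^2 + 42*b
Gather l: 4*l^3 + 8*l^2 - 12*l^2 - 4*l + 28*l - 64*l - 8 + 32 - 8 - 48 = 4*l^3 - 4*l^2 - 40*l - 32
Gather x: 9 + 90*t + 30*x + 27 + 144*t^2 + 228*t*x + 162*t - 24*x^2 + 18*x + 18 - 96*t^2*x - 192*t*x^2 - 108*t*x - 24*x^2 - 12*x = 144*t^2 + 252*t + x^2*(-192*t - 48) + x*(-96*t^2 + 120*t + 36) + 54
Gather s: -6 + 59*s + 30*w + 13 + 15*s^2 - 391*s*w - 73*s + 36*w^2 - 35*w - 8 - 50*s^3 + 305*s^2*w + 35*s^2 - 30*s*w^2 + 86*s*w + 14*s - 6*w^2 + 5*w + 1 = -50*s^3 + s^2*(305*w + 50) + s*(-30*w^2 - 305*w) + 30*w^2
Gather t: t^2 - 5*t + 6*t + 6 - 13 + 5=t^2 + t - 2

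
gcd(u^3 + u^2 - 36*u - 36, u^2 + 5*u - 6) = u + 6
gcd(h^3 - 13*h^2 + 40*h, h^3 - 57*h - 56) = h - 8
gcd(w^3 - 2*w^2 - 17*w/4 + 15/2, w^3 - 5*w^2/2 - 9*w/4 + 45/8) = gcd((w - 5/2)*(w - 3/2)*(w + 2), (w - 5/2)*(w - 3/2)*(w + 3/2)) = w^2 - 4*w + 15/4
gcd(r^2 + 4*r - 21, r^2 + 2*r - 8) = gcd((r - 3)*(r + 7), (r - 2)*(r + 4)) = 1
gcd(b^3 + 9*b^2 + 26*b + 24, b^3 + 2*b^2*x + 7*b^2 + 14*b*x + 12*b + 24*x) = b^2 + 7*b + 12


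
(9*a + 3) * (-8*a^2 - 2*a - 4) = -72*a^3 - 42*a^2 - 42*a - 12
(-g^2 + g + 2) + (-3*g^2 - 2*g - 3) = -4*g^2 - g - 1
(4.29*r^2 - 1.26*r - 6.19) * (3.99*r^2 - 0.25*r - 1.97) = 17.1171*r^4 - 6.0999*r^3 - 32.8344*r^2 + 4.0297*r + 12.1943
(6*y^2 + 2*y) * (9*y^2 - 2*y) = 54*y^4 + 6*y^3 - 4*y^2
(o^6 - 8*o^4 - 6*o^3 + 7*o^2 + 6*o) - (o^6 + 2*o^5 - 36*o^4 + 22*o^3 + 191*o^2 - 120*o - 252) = -2*o^5 + 28*o^4 - 28*o^3 - 184*o^2 + 126*o + 252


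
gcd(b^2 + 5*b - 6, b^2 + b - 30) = b + 6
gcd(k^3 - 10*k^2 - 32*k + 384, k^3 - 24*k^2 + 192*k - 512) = k^2 - 16*k + 64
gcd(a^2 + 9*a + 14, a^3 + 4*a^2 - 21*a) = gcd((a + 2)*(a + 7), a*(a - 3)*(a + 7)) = a + 7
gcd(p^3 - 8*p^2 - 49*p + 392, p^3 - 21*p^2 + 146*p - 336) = p^2 - 15*p + 56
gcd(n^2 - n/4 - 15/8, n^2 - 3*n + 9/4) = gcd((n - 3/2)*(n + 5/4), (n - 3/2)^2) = n - 3/2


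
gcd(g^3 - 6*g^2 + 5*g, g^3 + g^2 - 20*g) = g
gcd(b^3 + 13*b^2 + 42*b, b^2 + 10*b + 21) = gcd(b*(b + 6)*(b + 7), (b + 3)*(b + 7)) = b + 7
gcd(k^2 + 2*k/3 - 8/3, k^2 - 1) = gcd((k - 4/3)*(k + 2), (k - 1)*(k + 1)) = 1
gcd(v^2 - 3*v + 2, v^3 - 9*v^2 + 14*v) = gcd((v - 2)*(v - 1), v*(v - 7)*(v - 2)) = v - 2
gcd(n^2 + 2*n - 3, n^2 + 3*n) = n + 3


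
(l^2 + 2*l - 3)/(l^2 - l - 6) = (-l^2 - 2*l + 3)/(-l^2 + l + 6)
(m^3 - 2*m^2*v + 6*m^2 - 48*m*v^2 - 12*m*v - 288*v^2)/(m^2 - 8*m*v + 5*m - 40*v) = (m^2 + 6*m*v + 6*m + 36*v)/(m + 5)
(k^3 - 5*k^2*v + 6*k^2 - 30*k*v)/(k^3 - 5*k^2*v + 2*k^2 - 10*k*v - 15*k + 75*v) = k*(k + 6)/(k^2 + 2*k - 15)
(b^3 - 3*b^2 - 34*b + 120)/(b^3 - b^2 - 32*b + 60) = (b - 4)/(b - 2)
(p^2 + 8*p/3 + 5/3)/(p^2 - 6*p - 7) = (p + 5/3)/(p - 7)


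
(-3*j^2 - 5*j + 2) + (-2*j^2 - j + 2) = -5*j^2 - 6*j + 4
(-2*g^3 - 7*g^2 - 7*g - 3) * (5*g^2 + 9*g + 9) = -10*g^5 - 53*g^4 - 116*g^3 - 141*g^2 - 90*g - 27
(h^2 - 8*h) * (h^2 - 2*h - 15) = h^4 - 10*h^3 + h^2 + 120*h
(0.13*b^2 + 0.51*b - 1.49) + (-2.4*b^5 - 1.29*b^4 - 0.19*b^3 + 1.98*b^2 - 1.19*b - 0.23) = -2.4*b^5 - 1.29*b^4 - 0.19*b^3 + 2.11*b^2 - 0.68*b - 1.72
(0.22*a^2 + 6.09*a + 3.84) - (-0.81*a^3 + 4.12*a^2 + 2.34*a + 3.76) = 0.81*a^3 - 3.9*a^2 + 3.75*a + 0.0800000000000001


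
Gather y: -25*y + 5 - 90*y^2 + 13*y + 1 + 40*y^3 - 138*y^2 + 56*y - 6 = 40*y^3 - 228*y^2 + 44*y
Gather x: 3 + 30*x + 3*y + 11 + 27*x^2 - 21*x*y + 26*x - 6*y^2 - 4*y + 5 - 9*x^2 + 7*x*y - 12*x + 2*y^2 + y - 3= 18*x^2 + x*(44 - 14*y) - 4*y^2 + 16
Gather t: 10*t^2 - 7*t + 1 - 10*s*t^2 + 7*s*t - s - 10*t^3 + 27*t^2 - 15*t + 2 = -s - 10*t^3 + t^2*(37 - 10*s) + t*(7*s - 22) + 3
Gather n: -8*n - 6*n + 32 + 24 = 56 - 14*n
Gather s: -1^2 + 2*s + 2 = 2*s + 1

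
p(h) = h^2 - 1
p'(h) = 2*h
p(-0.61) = -0.63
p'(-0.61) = -1.22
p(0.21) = -0.96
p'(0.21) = 0.42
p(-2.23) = 3.97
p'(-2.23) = -4.46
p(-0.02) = -1.00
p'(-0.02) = -0.04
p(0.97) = -0.06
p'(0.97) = 1.94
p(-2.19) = 3.80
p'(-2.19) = -4.38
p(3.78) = 13.29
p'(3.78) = 7.56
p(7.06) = 48.84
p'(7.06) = 14.12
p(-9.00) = 80.00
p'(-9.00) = -18.00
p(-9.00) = 80.00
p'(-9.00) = -18.00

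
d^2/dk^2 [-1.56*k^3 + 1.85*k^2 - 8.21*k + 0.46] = 3.7 - 9.36*k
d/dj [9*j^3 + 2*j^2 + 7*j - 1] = 27*j^2 + 4*j + 7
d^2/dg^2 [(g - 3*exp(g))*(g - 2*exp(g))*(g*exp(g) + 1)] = g^3*exp(g) - 20*g^2*exp(2*g) + 6*g^2*exp(g) + 54*g*exp(3*g) - 40*g*exp(2*g) + g*exp(g) + 36*exp(3*g) + 14*exp(2*g) - 10*exp(g) + 2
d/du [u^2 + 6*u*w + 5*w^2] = 2*u + 6*w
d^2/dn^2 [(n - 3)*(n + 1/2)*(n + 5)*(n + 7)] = 12*n^2 + 57*n + 7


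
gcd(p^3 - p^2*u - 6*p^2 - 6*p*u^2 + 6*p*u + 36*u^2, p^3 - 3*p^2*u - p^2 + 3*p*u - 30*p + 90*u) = p^2 - 3*p*u - 6*p + 18*u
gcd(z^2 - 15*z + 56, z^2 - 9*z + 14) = z - 7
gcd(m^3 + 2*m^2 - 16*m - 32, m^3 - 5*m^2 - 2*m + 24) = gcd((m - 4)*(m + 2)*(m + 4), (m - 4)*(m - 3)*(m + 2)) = m^2 - 2*m - 8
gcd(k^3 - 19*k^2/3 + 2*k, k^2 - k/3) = k^2 - k/3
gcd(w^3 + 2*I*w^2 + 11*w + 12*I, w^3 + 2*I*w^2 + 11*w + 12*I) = w^3 + 2*I*w^2 + 11*w + 12*I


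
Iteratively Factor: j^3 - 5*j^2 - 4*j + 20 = (j - 2)*(j^2 - 3*j - 10) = (j - 2)*(j + 2)*(j - 5)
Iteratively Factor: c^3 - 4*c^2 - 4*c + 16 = (c - 2)*(c^2 - 2*c - 8) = (c - 2)*(c + 2)*(c - 4)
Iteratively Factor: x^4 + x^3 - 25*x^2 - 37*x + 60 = (x + 4)*(x^3 - 3*x^2 - 13*x + 15) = (x - 5)*(x + 4)*(x^2 + 2*x - 3) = (x - 5)*(x - 1)*(x + 4)*(x + 3)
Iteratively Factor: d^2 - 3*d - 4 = (d - 4)*(d + 1)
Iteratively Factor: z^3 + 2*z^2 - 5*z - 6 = (z + 3)*(z^2 - z - 2) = (z + 1)*(z + 3)*(z - 2)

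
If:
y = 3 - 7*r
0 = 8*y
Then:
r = 3/7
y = 0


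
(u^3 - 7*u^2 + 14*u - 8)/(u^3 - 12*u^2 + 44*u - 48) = (u - 1)/(u - 6)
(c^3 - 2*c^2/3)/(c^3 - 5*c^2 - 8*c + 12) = c^2*(c - 2/3)/(c^3 - 5*c^2 - 8*c + 12)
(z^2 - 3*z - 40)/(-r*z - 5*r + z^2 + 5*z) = (z - 8)/(-r + z)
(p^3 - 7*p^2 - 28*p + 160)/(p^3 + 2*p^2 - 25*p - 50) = (p^2 - 12*p + 32)/(p^2 - 3*p - 10)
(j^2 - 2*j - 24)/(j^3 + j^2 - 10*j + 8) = (j - 6)/(j^2 - 3*j + 2)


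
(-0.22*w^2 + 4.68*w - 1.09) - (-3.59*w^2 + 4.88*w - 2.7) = 3.37*w^2 - 0.2*w + 1.61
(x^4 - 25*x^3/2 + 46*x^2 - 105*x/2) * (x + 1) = x^5 - 23*x^4/2 + 67*x^3/2 - 13*x^2/2 - 105*x/2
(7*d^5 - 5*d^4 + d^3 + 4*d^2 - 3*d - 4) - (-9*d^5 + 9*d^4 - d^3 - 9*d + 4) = 16*d^5 - 14*d^4 + 2*d^3 + 4*d^2 + 6*d - 8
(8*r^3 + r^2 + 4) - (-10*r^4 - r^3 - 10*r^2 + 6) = 10*r^4 + 9*r^3 + 11*r^2 - 2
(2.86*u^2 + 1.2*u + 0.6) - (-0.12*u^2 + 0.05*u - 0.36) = 2.98*u^2 + 1.15*u + 0.96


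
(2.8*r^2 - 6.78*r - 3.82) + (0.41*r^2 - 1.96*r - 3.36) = 3.21*r^2 - 8.74*r - 7.18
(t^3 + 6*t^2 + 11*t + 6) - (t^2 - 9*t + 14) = t^3 + 5*t^2 + 20*t - 8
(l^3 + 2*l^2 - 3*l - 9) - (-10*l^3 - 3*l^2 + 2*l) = 11*l^3 + 5*l^2 - 5*l - 9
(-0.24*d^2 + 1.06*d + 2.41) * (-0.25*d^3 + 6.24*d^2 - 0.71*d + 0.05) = 0.06*d^5 - 1.7626*d^4 + 6.1823*d^3 + 14.2738*d^2 - 1.6581*d + 0.1205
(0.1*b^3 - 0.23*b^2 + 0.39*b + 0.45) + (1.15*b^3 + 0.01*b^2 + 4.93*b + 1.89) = 1.25*b^3 - 0.22*b^2 + 5.32*b + 2.34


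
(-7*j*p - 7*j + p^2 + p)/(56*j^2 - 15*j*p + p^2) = (p + 1)/(-8*j + p)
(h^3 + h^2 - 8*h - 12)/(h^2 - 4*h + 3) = (h^2 + 4*h + 4)/(h - 1)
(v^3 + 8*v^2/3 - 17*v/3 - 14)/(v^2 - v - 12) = (3*v^2 - v - 14)/(3*(v - 4))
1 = 1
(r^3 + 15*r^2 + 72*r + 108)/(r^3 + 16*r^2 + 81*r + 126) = (r + 6)/(r + 7)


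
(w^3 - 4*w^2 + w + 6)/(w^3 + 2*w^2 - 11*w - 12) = (w - 2)/(w + 4)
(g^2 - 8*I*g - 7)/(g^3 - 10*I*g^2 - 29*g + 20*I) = (g - 7*I)/(g^2 - 9*I*g - 20)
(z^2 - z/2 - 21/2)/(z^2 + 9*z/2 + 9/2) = (2*z - 7)/(2*z + 3)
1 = 1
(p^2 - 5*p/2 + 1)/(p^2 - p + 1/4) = 2*(p - 2)/(2*p - 1)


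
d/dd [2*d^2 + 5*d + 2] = 4*d + 5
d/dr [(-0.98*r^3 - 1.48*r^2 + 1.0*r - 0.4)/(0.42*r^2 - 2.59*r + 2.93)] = (-0.4116*r^4 + 5.0764*r^3 - 5.201*r^2 - 8.3368*r + 1.894)/(0.1764*r^4 - 2.1756*r^3 + 9.1693*r^2 - 15.1774*r + 8.5849)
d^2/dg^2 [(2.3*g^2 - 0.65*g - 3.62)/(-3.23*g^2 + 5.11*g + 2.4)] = (-62.36161*g^3 + 119.624988*g^2 - 328.262316*g + 202.736884)/(33.698267*g^6 - 159.936357*g^5 + 177.909369*g^4 + 104.243489*g^3 - 132.19272*g^2 - 88.3008*g - 13.824)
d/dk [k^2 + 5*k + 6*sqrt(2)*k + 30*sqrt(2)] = 2*k + 5 + 6*sqrt(2)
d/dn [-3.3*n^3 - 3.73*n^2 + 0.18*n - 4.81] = -9.9*n^2 - 7.46*n + 0.18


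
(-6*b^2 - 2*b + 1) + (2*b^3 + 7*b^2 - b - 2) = 2*b^3 + b^2 - 3*b - 1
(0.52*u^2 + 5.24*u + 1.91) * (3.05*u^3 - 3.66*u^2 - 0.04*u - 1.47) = 1.586*u^5 + 14.0788*u^4 - 13.3737*u^3 - 7.9646*u^2 - 7.7792*u - 2.8077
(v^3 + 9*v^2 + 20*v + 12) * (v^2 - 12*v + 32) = v^5 - 3*v^4 - 56*v^3 + 60*v^2 + 496*v + 384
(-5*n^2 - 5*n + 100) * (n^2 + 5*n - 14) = -5*n^4 - 30*n^3 + 145*n^2 + 570*n - 1400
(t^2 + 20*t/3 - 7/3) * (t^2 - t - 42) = t^4 + 17*t^3/3 - 51*t^2 - 833*t/3 + 98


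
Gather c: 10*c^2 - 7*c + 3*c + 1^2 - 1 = 10*c^2 - 4*c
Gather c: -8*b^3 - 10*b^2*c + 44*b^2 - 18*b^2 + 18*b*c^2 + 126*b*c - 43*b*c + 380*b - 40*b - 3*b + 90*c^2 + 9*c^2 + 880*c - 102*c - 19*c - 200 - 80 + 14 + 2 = -8*b^3 + 26*b^2 + 337*b + c^2*(18*b + 99) + c*(-10*b^2 + 83*b + 759) - 264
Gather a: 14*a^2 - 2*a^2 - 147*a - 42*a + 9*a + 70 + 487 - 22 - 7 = 12*a^2 - 180*a + 528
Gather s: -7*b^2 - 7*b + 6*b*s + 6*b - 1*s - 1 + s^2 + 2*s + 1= -7*b^2 - b + s^2 + s*(6*b + 1)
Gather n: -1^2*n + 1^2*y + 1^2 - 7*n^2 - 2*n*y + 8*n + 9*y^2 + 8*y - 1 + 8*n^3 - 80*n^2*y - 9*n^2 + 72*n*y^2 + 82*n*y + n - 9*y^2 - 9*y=8*n^3 + n^2*(-80*y - 16) + n*(72*y^2 + 80*y + 8)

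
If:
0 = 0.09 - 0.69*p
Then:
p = 0.13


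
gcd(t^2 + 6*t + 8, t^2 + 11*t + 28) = t + 4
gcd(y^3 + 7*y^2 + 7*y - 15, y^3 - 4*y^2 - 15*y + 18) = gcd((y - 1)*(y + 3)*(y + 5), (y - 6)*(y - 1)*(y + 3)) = y^2 + 2*y - 3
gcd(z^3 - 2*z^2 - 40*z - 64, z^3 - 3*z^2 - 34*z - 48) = z^2 - 6*z - 16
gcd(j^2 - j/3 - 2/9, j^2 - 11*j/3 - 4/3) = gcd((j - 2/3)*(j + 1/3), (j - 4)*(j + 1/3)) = j + 1/3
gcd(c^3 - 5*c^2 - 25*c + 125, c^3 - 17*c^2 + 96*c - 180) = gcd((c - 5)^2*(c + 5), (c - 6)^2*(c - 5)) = c - 5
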